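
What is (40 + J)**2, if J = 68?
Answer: 11664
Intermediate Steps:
(40 + J)**2 = (40 + 68)**2 = 108**2 = 11664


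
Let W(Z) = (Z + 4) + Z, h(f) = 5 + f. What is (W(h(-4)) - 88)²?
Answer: 6724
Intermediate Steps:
W(Z) = 4 + 2*Z (W(Z) = (4 + Z) + Z = 4 + 2*Z)
(W(h(-4)) - 88)² = ((4 + 2*(5 - 4)) - 88)² = ((4 + 2*1) - 88)² = ((4 + 2) - 88)² = (6 - 88)² = (-82)² = 6724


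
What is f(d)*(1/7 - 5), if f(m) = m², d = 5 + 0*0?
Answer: -850/7 ≈ -121.43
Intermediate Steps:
d = 5 (d = 5 + 0 = 5)
f(d)*(1/7 - 5) = 5²*(1/7 - 5) = 25*(⅐ - 5) = 25*(-34/7) = -850/7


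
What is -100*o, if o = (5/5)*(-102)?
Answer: 10200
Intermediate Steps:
o = -102 (o = (5*(1/5))*(-102) = 1*(-102) = -102)
-100*o = -100*(-102) = 10200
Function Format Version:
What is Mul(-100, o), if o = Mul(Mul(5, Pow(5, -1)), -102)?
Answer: 10200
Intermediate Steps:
o = -102 (o = Mul(Mul(5, Rational(1, 5)), -102) = Mul(1, -102) = -102)
Mul(-100, o) = Mul(-100, -102) = 10200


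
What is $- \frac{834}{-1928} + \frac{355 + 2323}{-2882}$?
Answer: $- \frac{689899}{1389124} \approx -0.49664$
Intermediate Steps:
$- \frac{834}{-1928} + \frac{355 + 2323}{-2882} = \left(-834\right) \left(- \frac{1}{1928}\right) + 2678 \left(- \frac{1}{2882}\right) = \frac{417}{964} - \frac{1339}{1441} = - \frac{689899}{1389124}$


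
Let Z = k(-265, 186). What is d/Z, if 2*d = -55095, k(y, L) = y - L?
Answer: 55095/902 ≈ 61.081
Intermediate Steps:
d = -55095/2 (d = (1/2)*(-55095) = -55095/2 ≈ -27548.)
Z = -451 (Z = -265 - 1*186 = -265 - 186 = -451)
d/Z = -55095/2/(-451) = -55095/2*(-1/451) = 55095/902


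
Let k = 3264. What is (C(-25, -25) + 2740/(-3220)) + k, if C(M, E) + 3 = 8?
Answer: 526172/161 ≈ 3268.1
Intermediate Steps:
C(M, E) = 5 (C(M, E) = -3 + 8 = 5)
(C(-25, -25) + 2740/(-3220)) + k = (5 + 2740/(-3220)) + 3264 = (5 + 2740*(-1/3220)) + 3264 = (5 - 137/161) + 3264 = 668/161 + 3264 = 526172/161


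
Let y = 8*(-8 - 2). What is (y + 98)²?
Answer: 324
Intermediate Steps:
y = -80 (y = 8*(-10) = -80)
(y + 98)² = (-80 + 98)² = 18² = 324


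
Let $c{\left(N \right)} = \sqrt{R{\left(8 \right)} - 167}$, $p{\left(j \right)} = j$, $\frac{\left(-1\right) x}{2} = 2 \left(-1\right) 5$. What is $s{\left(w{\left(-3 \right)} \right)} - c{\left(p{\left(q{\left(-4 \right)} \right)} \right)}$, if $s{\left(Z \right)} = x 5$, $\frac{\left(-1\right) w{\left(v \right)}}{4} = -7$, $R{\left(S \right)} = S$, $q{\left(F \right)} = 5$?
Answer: $100 - i \sqrt{159} \approx 100.0 - 12.61 i$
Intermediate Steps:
$x = 20$ ($x = - 2 \cdot 2 \left(-1\right) 5 = - 2 \left(\left(-2\right) 5\right) = \left(-2\right) \left(-10\right) = 20$)
$w{\left(v \right)} = 28$ ($w{\left(v \right)} = \left(-4\right) \left(-7\right) = 28$)
$s{\left(Z \right)} = 100$ ($s{\left(Z \right)} = 20 \cdot 5 = 100$)
$c{\left(N \right)} = i \sqrt{159}$ ($c{\left(N \right)} = \sqrt{8 - 167} = \sqrt{-159} = i \sqrt{159}$)
$s{\left(w{\left(-3 \right)} \right)} - c{\left(p{\left(q{\left(-4 \right)} \right)} \right)} = 100 - i \sqrt{159}$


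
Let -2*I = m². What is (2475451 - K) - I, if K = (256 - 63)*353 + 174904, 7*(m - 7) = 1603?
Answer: 2260266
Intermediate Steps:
m = 236 (m = 7 + (⅐)*1603 = 7 + 229 = 236)
I = -27848 (I = -½*236² = -½*55696 = -27848)
K = 243033 (K = 193*353 + 174904 = 68129 + 174904 = 243033)
(2475451 - K) - I = (2475451 - 1*243033) - 1*(-27848) = (2475451 - 243033) + 27848 = 2232418 + 27848 = 2260266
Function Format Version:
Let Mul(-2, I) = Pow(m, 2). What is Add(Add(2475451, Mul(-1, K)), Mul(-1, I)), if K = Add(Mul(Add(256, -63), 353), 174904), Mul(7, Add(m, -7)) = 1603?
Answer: 2260266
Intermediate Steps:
m = 236 (m = Add(7, Mul(Rational(1, 7), 1603)) = Add(7, 229) = 236)
I = -27848 (I = Mul(Rational(-1, 2), Pow(236, 2)) = Mul(Rational(-1, 2), 55696) = -27848)
K = 243033 (K = Add(Mul(193, 353), 174904) = Add(68129, 174904) = 243033)
Add(Add(2475451, Mul(-1, K)), Mul(-1, I)) = Add(Add(2475451, Mul(-1, 243033)), Mul(-1, -27848)) = Add(Add(2475451, -243033), 27848) = Add(2232418, 27848) = 2260266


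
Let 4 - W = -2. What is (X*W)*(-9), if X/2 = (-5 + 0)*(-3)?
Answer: -1620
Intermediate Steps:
W = 6 (W = 4 - 1*(-2) = 4 + 2 = 6)
X = 30 (X = 2*((-5 + 0)*(-3)) = 2*(-5*(-3)) = 2*15 = 30)
(X*W)*(-9) = (30*6)*(-9) = 180*(-9) = -1620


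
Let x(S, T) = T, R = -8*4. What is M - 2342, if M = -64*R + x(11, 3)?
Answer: -291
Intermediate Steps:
R = -32
M = 2051 (M = -64*(-32) + 3 = 2048 + 3 = 2051)
M - 2342 = 2051 - 2342 = -291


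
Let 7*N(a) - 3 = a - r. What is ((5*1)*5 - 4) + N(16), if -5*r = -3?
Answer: 827/35 ≈ 23.629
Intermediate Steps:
r = ⅗ (r = -⅕*(-3) = ⅗ ≈ 0.60000)
N(a) = 12/35 + a/7 (N(a) = 3/7 + (a - 1*⅗)/7 = 3/7 + (a - ⅗)/7 = 3/7 + (-⅗ + a)/7 = 3/7 + (-3/35 + a/7) = 12/35 + a/7)
((5*1)*5 - 4) + N(16) = ((5*1)*5 - 4) + (12/35 + (⅐)*16) = (5*5 - 4) + (12/35 + 16/7) = (25 - 4) + 92/35 = 21 + 92/35 = 827/35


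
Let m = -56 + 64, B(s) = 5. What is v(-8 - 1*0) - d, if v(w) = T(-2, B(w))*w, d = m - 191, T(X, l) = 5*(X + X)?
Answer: 343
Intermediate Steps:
T(X, l) = 10*X (T(X, l) = 5*(2*X) = 10*X)
m = 8
d = -183 (d = 8 - 191 = -183)
v(w) = -20*w (v(w) = (10*(-2))*w = -20*w)
v(-8 - 1*0) - d = -20*(-8 - 1*0) - 1*(-183) = -20*(-8 + 0) + 183 = -20*(-8) + 183 = 160 + 183 = 343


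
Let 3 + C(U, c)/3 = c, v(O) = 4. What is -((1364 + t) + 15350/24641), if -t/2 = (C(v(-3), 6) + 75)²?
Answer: 314108118/24641 ≈ 12747.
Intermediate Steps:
C(U, c) = -9 + 3*c
t = -14112 (t = -2*((-9 + 3*6) + 75)² = -2*((-9 + 18) + 75)² = -2*(9 + 75)² = -2*84² = -2*7056 = -14112)
-((1364 + t) + 15350/24641) = -((1364 - 14112) + 15350/24641) = -(-12748 + 15350*(1/24641)) = -(-12748 + 15350/24641) = -1*(-314108118/24641) = 314108118/24641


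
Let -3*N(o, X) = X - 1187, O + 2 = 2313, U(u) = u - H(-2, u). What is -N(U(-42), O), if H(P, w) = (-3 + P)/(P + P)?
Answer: 1124/3 ≈ 374.67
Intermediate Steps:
H(P, w) = (-3 + P)/(2*P) (H(P, w) = (-3 + P)/((2*P)) = (-3 + P)*(1/(2*P)) = (-3 + P)/(2*P))
U(u) = -5/4 + u (U(u) = u - (-3 - 2)/(2*(-2)) = u - (-1)*(-5)/(2*2) = u - 1*5/4 = u - 5/4 = -5/4 + u)
O = 2311 (O = -2 + 2313 = 2311)
N(o, X) = 1187/3 - X/3 (N(o, X) = -(X - 1187)/3 = -(-1187 + X)/3 = 1187/3 - X/3)
-N(U(-42), O) = -(1187/3 - ⅓*2311) = -(1187/3 - 2311/3) = -1*(-1124/3) = 1124/3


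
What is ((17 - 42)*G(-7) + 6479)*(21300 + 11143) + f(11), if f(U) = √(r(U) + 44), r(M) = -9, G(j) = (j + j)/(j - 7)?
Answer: 209387122 + √35 ≈ 2.0939e+8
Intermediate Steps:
G(j) = 2*j/(-7 + j) (G(j) = (2*j)/(-7 + j) = 2*j/(-7 + j))
f(U) = √35 (f(U) = √(-9 + 44) = √35)
((17 - 42)*G(-7) + 6479)*(21300 + 11143) + f(11) = ((17 - 42)*(2*(-7)/(-7 - 7)) + 6479)*(21300 + 11143) + √35 = (-50*(-7)/(-14) + 6479)*32443 + √35 = (-50*(-7)*(-1)/14 + 6479)*32443 + √35 = (-25*1 + 6479)*32443 + √35 = (-25 + 6479)*32443 + √35 = 6454*32443 + √35 = 209387122 + √35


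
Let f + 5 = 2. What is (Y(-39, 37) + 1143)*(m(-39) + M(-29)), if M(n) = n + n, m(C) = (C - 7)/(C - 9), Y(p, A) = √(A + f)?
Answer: -521589/8 - 1369*√34/24 ≈ -65531.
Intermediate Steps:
f = -3 (f = -5 + 2 = -3)
Y(p, A) = √(-3 + A) (Y(p, A) = √(A - 3) = √(-3 + A))
m(C) = (-7 + C)/(-9 + C)
M(n) = 2*n
(Y(-39, 37) + 1143)*(m(-39) + M(-29)) = (√(-3 + 37) + 1143)*((-7 - 39)/(-9 - 39) + 2*(-29)) = (√34 + 1143)*(-46/(-48) - 58) = (1143 + √34)*(-1/48*(-46) - 58) = (1143 + √34)*(23/24 - 58) = (1143 + √34)*(-1369/24) = -521589/8 - 1369*√34/24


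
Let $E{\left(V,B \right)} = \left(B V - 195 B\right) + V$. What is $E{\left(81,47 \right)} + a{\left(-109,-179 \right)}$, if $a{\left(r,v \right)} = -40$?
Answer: $-5317$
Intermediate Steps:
$E{\left(V,B \right)} = V - 195 B + B V$ ($E{\left(V,B \right)} = \left(- 195 B + B V\right) + V = V - 195 B + B V$)
$E{\left(81,47 \right)} + a{\left(-109,-179 \right)} = \left(81 - 9165 + 47 \cdot 81\right) - 40 = \left(81 - 9165 + 3807\right) - 40 = -5277 - 40 = -5317$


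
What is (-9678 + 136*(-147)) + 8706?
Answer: -20964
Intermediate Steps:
(-9678 + 136*(-147)) + 8706 = (-9678 - 19992) + 8706 = -29670 + 8706 = -20964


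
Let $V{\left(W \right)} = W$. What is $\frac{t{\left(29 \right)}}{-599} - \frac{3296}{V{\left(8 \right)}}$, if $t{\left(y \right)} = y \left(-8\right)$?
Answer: $- \frac{246556}{599} \approx -411.61$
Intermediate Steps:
$t{\left(y \right)} = - 8 y$
$\frac{t{\left(29 \right)}}{-599} - \frac{3296}{V{\left(8 \right)}} = \frac{\left(-8\right) 29}{-599} - \frac{3296}{8} = \left(-232\right) \left(- \frac{1}{599}\right) - 412 = \frac{232}{599} - 412 = - \frac{246556}{599}$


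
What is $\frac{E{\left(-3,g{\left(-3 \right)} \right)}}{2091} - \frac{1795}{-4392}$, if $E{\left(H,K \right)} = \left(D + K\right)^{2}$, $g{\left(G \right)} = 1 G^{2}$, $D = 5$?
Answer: $\frac{1538059}{3061224} \approx 0.50243$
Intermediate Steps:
$g{\left(G \right)} = G^{2}$
$E{\left(H,K \right)} = \left(5 + K\right)^{2}$
$\frac{E{\left(-3,g{\left(-3 \right)} \right)}}{2091} - \frac{1795}{-4392} = \frac{\left(5 + \left(-3\right)^{2}\right)^{2}}{2091} - \frac{1795}{-4392} = \left(5 + 9\right)^{2} \cdot \frac{1}{2091} - - \frac{1795}{4392} = 14^{2} \cdot \frac{1}{2091} + \frac{1795}{4392} = 196 \cdot \frac{1}{2091} + \frac{1795}{4392} = \frac{196}{2091} + \frac{1795}{4392} = \frac{1538059}{3061224}$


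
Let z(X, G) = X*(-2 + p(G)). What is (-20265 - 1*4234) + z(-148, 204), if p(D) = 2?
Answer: -24499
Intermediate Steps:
z(X, G) = 0 (z(X, G) = X*(-2 + 2) = X*0 = 0)
(-20265 - 1*4234) + z(-148, 204) = (-20265 - 1*4234) + 0 = (-20265 - 4234) + 0 = -24499 + 0 = -24499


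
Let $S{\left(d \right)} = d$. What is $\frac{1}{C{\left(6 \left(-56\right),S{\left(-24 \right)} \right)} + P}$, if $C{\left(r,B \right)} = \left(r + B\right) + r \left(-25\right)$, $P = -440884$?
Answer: $- \frac{1}{432844} \approx -2.3103 \cdot 10^{-6}$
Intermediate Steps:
$C{\left(r,B \right)} = B - 24 r$ ($C{\left(r,B \right)} = \left(B + r\right) - 25 r = B - 24 r$)
$\frac{1}{C{\left(6 \left(-56\right),S{\left(-24 \right)} \right)} + P} = \frac{1}{\left(-24 - 24 \cdot 6 \left(-56\right)\right) - 440884} = \frac{1}{\left(-24 - -8064\right) - 440884} = \frac{1}{\left(-24 + 8064\right) - 440884} = \frac{1}{8040 - 440884} = \frac{1}{-432844} = - \frac{1}{432844}$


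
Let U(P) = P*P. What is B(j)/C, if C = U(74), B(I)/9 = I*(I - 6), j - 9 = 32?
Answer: 12915/5476 ≈ 2.3585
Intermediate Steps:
U(P) = P²
j = 41 (j = 9 + 32 = 41)
B(I) = 9*I*(-6 + I) (B(I) = 9*(I*(I - 6)) = 9*(I*(-6 + I)) = 9*I*(-6 + I))
C = 5476 (C = 74² = 5476)
B(j)/C = (9*41*(-6 + 41))/5476 = (9*41*35)*(1/5476) = 12915*(1/5476) = 12915/5476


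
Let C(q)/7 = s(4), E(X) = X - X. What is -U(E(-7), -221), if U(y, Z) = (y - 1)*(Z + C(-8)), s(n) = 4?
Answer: -193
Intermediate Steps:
E(X) = 0
C(q) = 28 (C(q) = 7*4 = 28)
U(y, Z) = (-1 + y)*(28 + Z) (U(y, Z) = (y - 1)*(Z + 28) = (-1 + y)*(28 + Z))
-U(E(-7), -221) = -(-28 - 1*(-221) + 28*0 - 221*0) = -(-28 + 221 + 0 + 0) = -1*193 = -193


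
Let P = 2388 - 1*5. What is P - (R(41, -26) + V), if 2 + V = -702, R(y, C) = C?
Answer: 3113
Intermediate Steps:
V = -704 (V = -2 - 702 = -704)
P = 2383 (P = 2388 - 5 = 2383)
P - (R(41, -26) + V) = 2383 - (-26 - 704) = 2383 - 1*(-730) = 2383 + 730 = 3113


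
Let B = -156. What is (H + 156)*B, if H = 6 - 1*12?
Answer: -23400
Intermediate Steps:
H = -6 (H = 6 - 12 = -6)
(H + 156)*B = (-6 + 156)*(-156) = 150*(-156) = -23400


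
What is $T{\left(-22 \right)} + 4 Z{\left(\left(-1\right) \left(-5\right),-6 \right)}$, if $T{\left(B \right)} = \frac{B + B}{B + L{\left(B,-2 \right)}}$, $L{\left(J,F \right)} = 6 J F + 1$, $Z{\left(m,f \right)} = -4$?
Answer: $- \frac{3932}{243} \approx -16.181$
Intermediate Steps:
$L{\left(J,F \right)} = 1 + 6 F J$ ($L{\left(J,F \right)} = 6 F J + 1 = 1 + 6 F J$)
$T{\left(B \right)} = \frac{2 B}{1 - 11 B}$ ($T{\left(B \right)} = \frac{B + B}{B + \left(1 + 6 \left(-2\right) B\right)} = \frac{2 B}{B - \left(-1 + 12 B\right)} = \frac{2 B}{1 - 11 B}$)
$T{\left(-22 \right)} + 4 Z{\left(\left(-1\right) \left(-5\right),-6 \right)} = \left(-2\right) \left(-22\right) \frac{1}{-1 + 11 \left(-22\right)} + 4 \left(-4\right) = \left(-2\right) \left(-22\right) \frac{1}{-1 - 242} - 16 = \left(-2\right) \left(-22\right) \frac{1}{-243} - 16 = \left(-2\right) \left(-22\right) \left(- \frac{1}{243}\right) - 16 = - \frac{44}{243} - 16 = - \frac{3932}{243}$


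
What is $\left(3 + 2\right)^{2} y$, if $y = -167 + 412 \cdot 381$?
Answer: $3920125$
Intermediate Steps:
$y = 156805$ ($y = -167 + 156972 = 156805$)
$\left(3 + 2\right)^{2} y = \left(3 + 2\right)^{2} \cdot 156805 = 5^{2} \cdot 156805 = 25 \cdot 156805 = 3920125$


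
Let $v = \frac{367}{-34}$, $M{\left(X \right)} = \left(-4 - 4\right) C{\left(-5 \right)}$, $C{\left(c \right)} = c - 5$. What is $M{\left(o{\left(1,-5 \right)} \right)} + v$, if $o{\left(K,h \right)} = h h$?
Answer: $\frac{2353}{34} \approx 69.206$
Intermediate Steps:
$C{\left(c \right)} = -5 + c$
$o{\left(K,h \right)} = h^{2}$
$M{\left(X \right)} = 80$ ($M{\left(X \right)} = \left(-4 - 4\right) \left(-5 - 5\right) = \left(-8\right) \left(-10\right) = 80$)
$v = - \frac{367}{34}$ ($v = 367 \left(- \frac{1}{34}\right) = - \frac{367}{34} \approx -10.794$)
$M{\left(o{\left(1,-5 \right)} \right)} + v = 80 - \frac{367}{34} = \frac{2353}{34}$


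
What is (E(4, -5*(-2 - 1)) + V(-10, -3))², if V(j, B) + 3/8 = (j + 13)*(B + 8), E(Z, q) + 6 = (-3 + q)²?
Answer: 1490841/64 ≈ 23294.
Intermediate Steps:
E(Z, q) = -6 + (-3 + q)²
V(j, B) = -3/8 + (8 + B)*(13 + j) (V(j, B) = -3/8 + (j + 13)*(B + 8) = -3/8 + (13 + j)*(8 + B) = -3/8 + (8 + B)*(13 + j))
(E(4, -5*(-2 - 1)) + V(-10, -3))² = ((-6 + (-3 - 5*(-2 - 1))²) + (829/8 + 8*(-10) + 13*(-3) - 3*(-10)))² = ((-6 + (-3 - 5*(-3))²) + (829/8 - 80 - 39 + 30))² = ((-6 + (-3 + 15)²) + 117/8)² = ((-6 + 12²) + 117/8)² = ((-6 + 144) + 117/8)² = (138 + 117/8)² = (1221/8)² = 1490841/64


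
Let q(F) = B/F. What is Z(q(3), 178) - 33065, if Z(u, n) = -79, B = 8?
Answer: -33144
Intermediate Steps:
q(F) = 8/F
Z(q(3), 178) - 33065 = -79 - 33065 = -33144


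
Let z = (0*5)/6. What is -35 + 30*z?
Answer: -35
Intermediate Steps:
z = 0 (z = 0*(1/6) = 0)
-35 + 30*z = -35 + 30*0 = -35 + 0 = -35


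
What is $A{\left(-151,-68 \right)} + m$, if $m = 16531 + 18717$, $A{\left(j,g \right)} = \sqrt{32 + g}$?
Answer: $35248 + 6 i \approx 35248.0 + 6.0 i$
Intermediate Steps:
$m = 35248$
$A{\left(-151,-68 \right)} + m = \sqrt{32 - 68} + 35248 = \sqrt{-36} + 35248 = 6 i + 35248 = 35248 + 6 i$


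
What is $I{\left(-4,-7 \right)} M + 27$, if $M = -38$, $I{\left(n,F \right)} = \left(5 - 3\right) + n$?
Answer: $103$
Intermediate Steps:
$I{\left(n,F \right)} = 2 + n$
$I{\left(-4,-7 \right)} M + 27 = \left(2 - 4\right) \left(-38\right) + 27 = \left(-2\right) \left(-38\right) + 27 = 76 + 27 = 103$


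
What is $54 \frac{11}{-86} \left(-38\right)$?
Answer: $\frac{11286}{43} \approx 262.46$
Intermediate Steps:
$54 \frac{11}{-86} \left(-38\right) = 54 \cdot 11 \left(- \frac{1}{86}\right) \left(-38\right) = 54 \left(- \frac{11}{86}\right) \left(-38\right) = \left(- \frac{297}{43}\right) \left(-38\right) = \frac{11286}{43}$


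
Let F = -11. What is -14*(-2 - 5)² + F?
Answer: -697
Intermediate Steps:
-14*(-2 - 5)² + F = -14*(-2 - 5)² - 11 = -14*(-7)² - 11 = -14*49 - 11 = -686 - 11 = -697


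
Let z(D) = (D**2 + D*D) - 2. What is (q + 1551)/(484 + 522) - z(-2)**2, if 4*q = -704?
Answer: -34841/1006 ≈ -34.633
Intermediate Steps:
q = -176 (q = (1/4)*(-704) = -176)
z(D) = -2 + 2*D**2 (z(D) = (D**2 + D**2) - 2 = 2*D**2 - 2 = -2 + 2*D**2)
(q + 1551)/(484 + 522) - z(-2)**2 = (-176 + 1551)/(484 + 522) - (-2 + 2*(-2)**2)**2 = 1375/1006 - (-2 + 2*4)**2 = 1375*(1/1006) - (-2 + 8)**2 = 1375/1006 - 1*6**2 = 1375/1006 - 1*36 = 1375/1006 - 36 = -34841/1006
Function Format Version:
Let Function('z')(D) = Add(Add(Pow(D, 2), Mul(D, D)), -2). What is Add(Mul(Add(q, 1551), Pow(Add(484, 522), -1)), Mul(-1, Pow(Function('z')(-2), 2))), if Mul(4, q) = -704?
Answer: Rational(-34841, 1006) ≈ -34.633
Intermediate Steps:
q = -176 (q = Mul(Rational(1, 4), -704) = -176)
Function('z')(D) = Add(-2, Mul(2, Pow(D, 2))) (Function('z')(D) = Add(Add(Pow(D, 2), Pow(D, 2)), -2) = Add(Mul(2, Pow(D, 2)), -2) = Add(-2, Mul(2, Pow(D, 2))))
Add(Mul(Add(q, 1551), Pow(Add(484, 522), -1)), Mul(-1, Pow(Function('z')(-2), 2))) = Add(Mul(Add(-176, 1551), Pow(Add(484, 522), -1)), Mul(-1, Pow(Add(-2, Mul(2, Pow(-2, 2))), 2))) = Add(Mul(1375, Pow(1006, -1)), Mul(-1, Pow(Add(-2, Mul(2, 4)), 2))) = Add(Mul(1375, Rational(1, 1006)), Mul(-1, Pow(Add(-2, 8), 2))) = Add(Rational(1375, 1006), Mul(-1, Pow(6, 2))) = Add(Rational(1375, 1006), Mul(-1, 36)) = Add(Rational(1375, 1006), -36) = Rational(-34841, 1006)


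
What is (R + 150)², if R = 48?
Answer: 39204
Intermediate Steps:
(R + 150)² = (48 + 150)² = 198² = 39204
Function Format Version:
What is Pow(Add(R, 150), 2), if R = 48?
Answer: 39204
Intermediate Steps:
Pow(Add(R, 150), 2) = Pow(Add(48, 150), 2) = Pow(198, 2) = 39204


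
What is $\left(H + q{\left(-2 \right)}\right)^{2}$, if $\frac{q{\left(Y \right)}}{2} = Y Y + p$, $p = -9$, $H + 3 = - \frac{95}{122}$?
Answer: $\frac{2825761}{14884} \approx 189.85$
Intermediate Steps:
$H = - \frac{461}{122}$ ($H = -3 - \frac{95}{122} = - \frac{461}{122} \approx -3.7787$)
$q{\left(Y \right)} = -18 + 2 Y^{2}$ ($q{\left(Y \right)} = 2 \left(Y Y - 9\right) = 2 \left(Y^{2} - 9\right) = 2 \left(-9 + Y^{2}\right) = -18 + 2 Y^{2}$)
$\left(H + q{\left(-2 \right)}\right)^{2} = \left(- \frac{461}{122} - \left(18 - 2 \left(-2\right)^{2}\right)\right)^{2} = \left(- \frac{461}{122} + \left(-18 + 2 \cdot 4\right)\right)^{2} = \left(- \frac{461}{122} + \left(-18 + 8\right)\right)^{2} = \left(- \frac{461}{122} - 10\right)^{2} = \left(- \frac{1681}{122}\right)^{2} = \frac{2825761}{14884}$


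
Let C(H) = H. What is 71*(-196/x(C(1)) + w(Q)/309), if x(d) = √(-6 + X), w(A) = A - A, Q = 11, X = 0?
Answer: 6958*I*√6/3 ≈ 5681.2*I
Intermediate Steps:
w(A) = 0
x(d) = I*√6 (x(d) = √(-6 + 0) = √(-6) = I*√6)
71*(-196/x(C(1)) + w(Q)/309) = 71*(-196*(-I*√6/6) + 0/309) = 71*(-(-98)*I*√6/3 + 0*(1/309)) = 71*(98*I*√6/3 + 0) = 71*(98*I*√6/3) = 6958*I*√6/3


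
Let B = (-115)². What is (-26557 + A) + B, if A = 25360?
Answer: 12028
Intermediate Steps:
B = 13225
(-26557 + A) + B = (-26557 + 25360) + 13225 = -1197 + 13225 = 12028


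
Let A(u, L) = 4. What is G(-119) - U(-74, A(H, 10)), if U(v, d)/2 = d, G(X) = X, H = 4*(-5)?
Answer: -127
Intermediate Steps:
H = -20
U(v, d) = 2*d
G(-119) - U(-74, A(H, 10)) = -119 - 2*4 = -119 - 1*8 = -119 - 8 = -127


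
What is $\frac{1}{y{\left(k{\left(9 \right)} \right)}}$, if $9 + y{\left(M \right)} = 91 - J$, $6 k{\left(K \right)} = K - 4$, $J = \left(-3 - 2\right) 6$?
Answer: $\frac{1}{112} \approx 0.0089286$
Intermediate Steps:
$J = -30$ ($J = \left(-5\right) 6 = -30$)
$k{\left(K \right)} = - \frac{2}{3} + \frac{K}{6}$ ($k{\left(K \right)} = \frac{K - 4}{6} = \frac{-4 + K}{6} = - \frac{2}{3} + \frac{K}{6}$)
$y{\left(M \right)} = 112$ ($y{\left(M \right)} = -9 + \left(91 - -30\right) = -9 + \left(91 + 30\right) = -9 + 121 = 112$)
$\frac{1}{y{\left(k{\left(9 \right)} \right)}} = \frac{1}{112}$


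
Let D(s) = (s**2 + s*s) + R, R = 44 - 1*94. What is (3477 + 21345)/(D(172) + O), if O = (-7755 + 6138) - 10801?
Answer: 12411/23350 ≈ 0.53152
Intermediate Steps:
O = -12418 (O = -1617 - 10801 = -12418)
R = -50 (R = 44 - 94 = -50)
D(s) = -50 + 2*s**2 (D(s) = (s**2 + s*s) - 50 = (s**2 + s**2) - 50 = 2*s**2 - 50 = -50 + 2*s**2)
(3477 + 21345)/(D(172) + O) = (3477 + 21345)/((-50 + 2*172**2) - 12418) = 24822/((-50 + 2*29584) - 12418) = 24822/((-50 + 59168) - 12418) = 24822/(59118 - 12418) = 24822/46700 = 24822*(1/46700) = 12411/23350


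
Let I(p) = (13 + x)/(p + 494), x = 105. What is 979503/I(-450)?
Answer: 21549066/59 ≈ 3.6524e+5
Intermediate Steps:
I(p) = 118/(494 + p) (I(p) = (13 + 105)/(p + 494) = 118/(494 + p))
979503/I(-450) = 979503/((118/(494 - 450))) = 979503/((118/44)) = 979503/((118*(1/44))) = 979503/(59/22) = 979503*(22/59) = 21549066/59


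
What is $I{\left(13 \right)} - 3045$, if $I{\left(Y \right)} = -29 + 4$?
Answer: $-3070$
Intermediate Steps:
$I{\left(Y \right)} = -25$
$I{\left(13 \right)} - 3045 = -25 - 3045 = -3070$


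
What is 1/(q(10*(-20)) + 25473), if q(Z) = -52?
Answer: 1/25421 ≈ 3.9338e-5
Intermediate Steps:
1/(q(10*(-20)) + 25473) = 1/(-52 + 25473) = 1/25421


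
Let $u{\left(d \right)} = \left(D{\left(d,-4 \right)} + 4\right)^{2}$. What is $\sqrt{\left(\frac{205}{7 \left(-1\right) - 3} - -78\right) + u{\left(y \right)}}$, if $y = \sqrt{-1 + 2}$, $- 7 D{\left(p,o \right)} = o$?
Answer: $\frac{\sqrt{15366}}{14} \approx 8.8543$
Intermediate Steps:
$D{\left(p,o \right)} = - \frac{o}{7}$
$y = 1$ ($y = \sqrt{1} = 1$)
$u{\left(d \right)} = \frac{1024}{49}$ ($u{\left(d \right)} = \left(\left(- \frac{1}{7}\right) \left(-4\right) + 4\right)^{2} = \left(\frac{4}{7} + 4\right)^{2} = \left(\frac{32}{7}\right)^{2} = \frac{1024}{49}$)
$\sqrt{\left(\frac{205}{7 \left(-1\right) - 3} - -78\right) + u{\left(y \right)}} = \sqrt{\left(\frac{205}{7 \left(-1\right) - 3} - -78\right) + \frac{1024}{49}} = \sqrt{\left(\frac{205}{-7 - 3} + 78\right) + \frac{1024}{49}} = \sqrt{\left(\frac{205}{-10} + 78\right) + \frac{1024}{49}} = \sqrt{\left(205 \left(- \frac{1}{10}\right) + 78\right) + \frac{1024}{49}} = \sqrt{\left(- \frac{41}{2} + 78\right) + \frac{1024}{49}} = \sqrt{\frac{115}{2} + \frac{1024}{49}} = \sqrt{\frac{7683}{98}} = \frac{\sqrt{15366}}{14}$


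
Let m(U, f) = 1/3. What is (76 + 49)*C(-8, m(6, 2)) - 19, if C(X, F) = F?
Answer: 68/3 ≈ 22.667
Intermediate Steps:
m(U, f) = ⅓
(76 + 49)*C(-8, m(6, 2)) - 19 = (76 + 49)*(⅓) - 19 = 125*(⅓) - 19 = 125/3 - 19 = 68/3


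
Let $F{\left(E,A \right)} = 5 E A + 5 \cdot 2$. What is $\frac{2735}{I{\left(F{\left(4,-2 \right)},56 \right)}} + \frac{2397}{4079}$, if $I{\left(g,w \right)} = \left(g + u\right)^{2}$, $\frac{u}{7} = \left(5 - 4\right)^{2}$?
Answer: $\frac{12424078}{2157791} \approx 5.7578$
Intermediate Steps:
$u = 7$ ($u = 7 \left(5 - 4\right)^{2} = 7 \cdot 1^{2} = 7 \cdot 1 = 7$)
$F{\left(E,A \right)} = 10 + 5 A E$ ($F{\left(E,A \right)} = 5 A E + 10 = 10 + 5 A E$)
$I{\left(g,w \right)} = \left(7 + g\right)^{2}$ ($I{\left(g,w \right)} = \left(g + 7\right)^{2} = \left(7 + g\right)^{2}$)
$\frac{2735}{I{\left(F{\left(4,-2 \right)},56 \right)}} + \frac{2397}{4079} = \frac{2735}{\left(7 + \left(10 + 5 \left(-2\right) 4\right)\right)^{2}} + \frac{2397}{4079} = \frac{2735}{\left(7 + \left(10 - 40\right)\right)^{2}} + 2397 \cdot \frac{1}{4079} = \frac{2735}{\left(7 - 30\right)^{2}} + \frac{2397}{4079} = \frac{2735}{\left(-23\right)^{2}} + \frac{2397}{4079} = \frac{2735}{529} + \frac{2397}{4079} = \frac{12424078}{2157791}$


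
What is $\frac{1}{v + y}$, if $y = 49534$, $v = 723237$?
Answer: $\frac{1}{772771} \approx 1.294 \cdot 10^{-6}$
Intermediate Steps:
$\frac{1}{v + y} = \frac{1}{723237 + 49534} = \frac{1}{772771}$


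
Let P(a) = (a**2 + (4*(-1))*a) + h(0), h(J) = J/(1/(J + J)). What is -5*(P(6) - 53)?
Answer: 205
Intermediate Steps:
h(J) = 2*J**2 (h(J) = J/(1/(2*J)) = J/((1/(2*J))) = J*(2*J) = 2*J**2)
P(a) = a**2 - 4*a (P(a) = (a**2 + (4*(-1))*a) + 2*0**2 = (a**2 - 4*a) + 2*0 = (a**2 - 4*a) + 0 = a**2 - 4*a)
-5*(P(6) - 53) = -5*(6*(-4 + 6) - 53) = -5*(6*2 - 53) = -5*(12 - 53) = -5*(-41) = 205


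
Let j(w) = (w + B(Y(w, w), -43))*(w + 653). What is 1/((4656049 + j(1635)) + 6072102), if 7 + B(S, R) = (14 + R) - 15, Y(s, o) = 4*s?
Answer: 1/14352343 ≈ 6.9675e-8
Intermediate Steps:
B(S, R) = -8 + R (B(S, R) = -7 + ((14 + R) - 15) = -7 + (-1 + R) = -8 + R)
j(w) = (-51 + w)*(653 + w) (j(w) = (w + (-8 - 43))*(w + 653) = (w - 51)*(653 + w) = (-51 + w)*(653 + w))
1/((4656049 + j(1635)) + 6072102) = 1/((4656049 + (-33303 + 1635**2 + 602*1635)) + 6072102) = 1/((4656049 + (-33303 + 2673225 + 984270)) + 6072102) = 1/((4656049 + 3624192) + 6072102) = 1/(8280241 + 6072102) = 1/14352343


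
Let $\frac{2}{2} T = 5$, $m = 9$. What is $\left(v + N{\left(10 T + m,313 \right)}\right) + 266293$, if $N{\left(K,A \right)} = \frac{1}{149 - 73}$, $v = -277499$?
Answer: $- \frac{851655}{76} \approx -11206.0$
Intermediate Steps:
$T = 5$
$N{\left(K,A \right)} = \frac{1}{76}$
$\left(v + N{\left(10 T + m,313 \right)}\right) + 266293 = \left(-277499 + \frac{1}{76}\right) + 266293 = - \frac{21089923}{76} + 266293 = - \frac{851655}{76}$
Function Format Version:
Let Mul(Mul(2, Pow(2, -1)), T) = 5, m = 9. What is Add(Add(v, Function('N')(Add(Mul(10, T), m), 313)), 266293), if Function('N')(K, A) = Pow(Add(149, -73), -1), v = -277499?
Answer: Rational(-851655, 76) ≈ -11206.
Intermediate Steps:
T = 5
Function('N')(K, A) = Rational(1, 76) (Function('N')(K, A) = Pow(76, -1) = Rational(1, 76))
Add(Add(v, Function('N')(Add(Mul(10, T), m), 313)), 266293) = Add(Add(-277499, Rational(1, 76)), 266293) = Add(Rational(-21089923, 76), 266293) = Rational(-851655, 76)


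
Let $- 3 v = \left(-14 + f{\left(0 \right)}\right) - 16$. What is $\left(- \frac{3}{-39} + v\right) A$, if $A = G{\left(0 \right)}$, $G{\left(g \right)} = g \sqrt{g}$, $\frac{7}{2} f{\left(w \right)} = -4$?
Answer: $0$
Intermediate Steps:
$f{\left(w \right)} = - \frac{8}{7}$ ($f{\left(w \right)} = \frac{2}{7} \left(-4\right) = - \frac{8}{7}$)
$G{\left(g \right)} = g^{\frac{3}{2}}$
$v = \frac{218}{21}$ ($v = - \frac{\left(-14 - \frac{8}{7}\right) - 16}{3} = - \frac{- \frac{106}{7} - 16}{3} = \left(- \frac{1}{3}\right) \left(- \frac{218}{7}\right) = \frac{218}{21} \approx 10.381$)
$A = 0$ ($A = 0^{\frac{3}{2}} = 0$)
$\left(- \frac{3}{-39} + v\right) A = \left(- \frac{3}{-39} + \frac{218}{21}\right) 0 = \left(\left(-3\right) \left(- \frac{1}{39}\right) + \frac{218}{21}\right) 0 = \left(\frac{1}{13} + \frac{218}{21}\right) 0 = \frac{2855}{273} \cdot 0 = 0$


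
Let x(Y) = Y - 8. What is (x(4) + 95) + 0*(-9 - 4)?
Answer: 91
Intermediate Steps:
x(Y) = -8 + Y
(x(4) + 95) + 0*(-9 - 4) = ((-8 + 4) + 95) + 0*(-9 - 4) = (-4 + 95) + 0*(-13) = 91 + 0 = 91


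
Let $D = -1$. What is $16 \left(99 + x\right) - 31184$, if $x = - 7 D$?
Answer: $-29488$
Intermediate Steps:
$x = 7$ ($x = \left(-7\right) \left(-1\right) = 7$)
$16 \left(99 + x\right) - 31184 = 16 \left(99 + 7\right) - 31184 = 16 \cdot 106 - 31184 = 1696 - 31184 = -29488$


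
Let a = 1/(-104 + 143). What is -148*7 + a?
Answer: -40403/39 ≈ -1036.0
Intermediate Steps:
a = 1/39 ≈ 0.025641
-148*7 + a = -148*7 + 1/39 = -1036 + 1/39 = -40403/39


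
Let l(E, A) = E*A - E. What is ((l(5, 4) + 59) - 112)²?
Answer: 1444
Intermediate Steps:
l(E, A) = -E + A*E (l(E, A) = A*E - E = -E + A*E)
((l(5, 4) + 59) - 112)² = ((5*(-1 + 4) + 59) - 112)² = ((5*3 + 59) - 112)² = ((15 + 59) - 112)² = (74 - 112)² = (-38)² = 1444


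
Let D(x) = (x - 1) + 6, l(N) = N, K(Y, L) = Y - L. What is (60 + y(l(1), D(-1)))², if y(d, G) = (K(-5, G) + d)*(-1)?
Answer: 4624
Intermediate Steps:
D(x) = 5 + x (D(x) = (-1 + x) + 6 = 5 + x)
y(d, G) = 5 + G - d (y(d, G) = ((-5 - G) + d)*(-1) = (-5 + d - G)*(-1) = 5 + G - d)
(60 + y(l(1), D(-1)))² = (60 + (5 + (5 - 1) - 1*1))² = (60 + (5 + 4 - 1))² = (60 + 8)² = 68² = 4624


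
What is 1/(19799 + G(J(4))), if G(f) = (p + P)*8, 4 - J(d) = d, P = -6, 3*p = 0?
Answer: 1/19751 ≈ 5.0630e-5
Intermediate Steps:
p = 0 (p = (⅓)*0 = 0)
J(d) = 4 - d
G(f) = -48 (G(f) = (0 - 6)*8 = -6*8 = -48)
1/(19799 + G(J(4))) = 1/(19799 - 48) = 1/19751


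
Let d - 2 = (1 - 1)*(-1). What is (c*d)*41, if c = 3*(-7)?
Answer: -1722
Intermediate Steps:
d = 2 (d = 2 + (1 - 1)*(-1) = 2 + 0*(-1) = 2 + 0 = 2)
c = -21
(c*d)*41 = -21*2*41 = -42*41 = -1722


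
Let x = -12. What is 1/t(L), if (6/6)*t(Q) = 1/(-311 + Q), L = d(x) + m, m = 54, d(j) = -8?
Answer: -265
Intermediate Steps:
L = 46 (L = -8 + 54 = 46)
t(Q) = 1/(-311 + Q)
1/t(L) = 1/(1/(-311 + 46)) = 1/(1/(-265)) = 1/(-1/265) = -265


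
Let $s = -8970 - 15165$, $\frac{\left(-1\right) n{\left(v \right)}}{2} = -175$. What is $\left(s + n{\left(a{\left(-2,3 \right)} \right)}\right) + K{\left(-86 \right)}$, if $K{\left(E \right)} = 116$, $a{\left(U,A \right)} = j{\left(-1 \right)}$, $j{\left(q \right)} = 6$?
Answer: $-23669$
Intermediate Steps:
$a{\left(U,A \right)} = 6$
$n{\left(v \right)} = 350$ ($n{\left(v \right)} = \left(-2\right) \left(-175\right) = 350$)
$s = -24135$
$\left(s + n{\left(a{\left(-2,3 \right)} \right)}\right) + K{\left(-86 \right)} = \left(-24135 + 350\right) + 116 = -23785 + 116 = -23669$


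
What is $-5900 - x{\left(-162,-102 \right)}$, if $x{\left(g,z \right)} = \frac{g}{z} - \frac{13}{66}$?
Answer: $- \frac{6621361}{1122} \approx -5901.4$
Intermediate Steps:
$x{\left(g,z \right)} = - \frac{13}{66} + \frac{g}{z}$ ($x{\left(g,z \right)} = \frac{g}{z} - \frac{13}{66} = - \frac{13}{66} + \frac{g}{z}$)
$-5900 - x{\left(-162,-102 \right)} = -5900 - \left(- \frac{13}{66} - \frac{162}{-102}\right) = -5900 - \left(- \frac{13}{66} - - \frac{27}{17}\right) = -5900 - \left(- \frac{13}{66} + \frac{27}{17}\right) = -5900 - \frac{1561}{1122} = - \frac{6621361}{1122}$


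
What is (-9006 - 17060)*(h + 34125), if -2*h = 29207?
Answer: -508847419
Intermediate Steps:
h = -29207/2 (h = -½*29207 = -29207/2 ≈ -14604.)
(-9006 - 17060)*(h + 34125) = (-9006 - 17060)*(-29207/2 + 34125) = -26066*39043/2 = -508847419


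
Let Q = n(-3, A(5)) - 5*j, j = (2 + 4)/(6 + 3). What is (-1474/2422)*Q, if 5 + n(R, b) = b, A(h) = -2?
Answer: 22847/3633 ≈ 6.2887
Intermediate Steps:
n(R, b) = -5 + b
j = ⅔ (j = 6/9 = 6*(⅑) = ⅔ ≈ 0.66667)
Q = -31/3 (Q = (-5 - 2) - 5*⅔ = -7 - 10/3 = -31/3 ≈ -10.333)
(-1474/2422)*Q = -1474/2422*(-31/3) = -1474*1/2422*(-31/3) = -737/1211*(-31/3) = 22847/3633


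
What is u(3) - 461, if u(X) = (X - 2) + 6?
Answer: -454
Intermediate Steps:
u(X) = 4 + X (u(X) = (-2 + X) + 6 = 4 + X)
u(3) - 461 = (4 + 3) - 461 = 7 - 461 = -454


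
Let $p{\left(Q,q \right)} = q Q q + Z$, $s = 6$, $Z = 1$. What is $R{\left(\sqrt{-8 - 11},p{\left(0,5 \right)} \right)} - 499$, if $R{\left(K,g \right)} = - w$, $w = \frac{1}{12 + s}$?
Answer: $- \frac{8983}{18} \approx -499.06$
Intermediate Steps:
$p{\left(Q,q \right)} = 1 + Q q^{2}$ ($p{\left(Q,q \right)} = q Q q + 1 = Q q q + 1 = Q q^{2} + 1 = 1 + Q q^{2}$)
$w = \frac{1}{18}$ ($w = \frac{1}{12 + 6} = \frac{1}{18} \approx 0.055556$)
$R{\left(K,g \right)} = - \frac{1}{18}$ ($R{\left(K,g \right)} = \left(-1\right) \frac{1}{18} = - \frac{1}{18}$)
$R{\left(\sqrt{-8 - 11},p{\left(0,5 \right)} \right)} - 499 = - \frac{1}{18} - 499 = - \frac{8983}{18}$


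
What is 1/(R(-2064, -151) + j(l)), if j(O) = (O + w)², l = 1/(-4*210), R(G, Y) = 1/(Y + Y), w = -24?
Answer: 106545600/61376001271 ≈ 0.0017359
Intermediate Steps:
R(G, Y) = 1/(2*Y)
l = -1/840 (l = 1/(-840) = -1/840 ≈ -0.0011905)
j(O) = (-24 + O)² (j(O) = (O - 24)² = (-24 + O)²)
1/(R(-2064, -151) + j(l)) = 1/((½)/(-151) + (-24 - 1/840)²) = 1/((½)*(-1/151) + (-20161/840)²) = 1/(-1/302 + 406465921/705600) = 1/(61376001271/106545600) = 106545600/61376001271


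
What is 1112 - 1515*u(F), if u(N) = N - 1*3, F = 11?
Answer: -11008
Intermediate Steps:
u(N) = -3 + N (u(N) = N - 3 = -3 + N)
1112 - 1515*u(F) = 1112 - 1515*(-3 + 11) = 1112 - 1515*8 = 1112 - 12120 = -11008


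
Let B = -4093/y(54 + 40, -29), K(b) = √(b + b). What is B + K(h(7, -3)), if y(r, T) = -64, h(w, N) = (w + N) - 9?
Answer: 4093/64 + I*√10 ≈ 63.953 + 3.1623*I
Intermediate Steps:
h(w, N) = -9 + N + w (h(w, N) = (N + w) - 9 = -9 + N + w)
K(b) = √2*√b (K(b) = √(2*b) = √2*√b)
B = 4093/64 (B = -4093/(-64) = -4093*(-1/64) = 4093/64 ≈ 63.953)
B + K(h(7, -3)) = 4093/64 + √2*√(-9 - 3 + 7) = 4093/64 + √2*√(-5) = 4093/64 + √2*(I*√5) = 4093/64 + I*√10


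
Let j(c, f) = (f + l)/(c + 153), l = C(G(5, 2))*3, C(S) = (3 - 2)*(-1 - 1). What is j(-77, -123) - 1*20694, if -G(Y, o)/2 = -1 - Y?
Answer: -1572873/76 ≈ -20696.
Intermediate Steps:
G(Y, o) = 2 + 2*Y (G(Y, o) = -2*(-1 - Y) = 2 + 2*Y)
C(S) = -2 (C(S) = 1*(-2) = -2)
l = -6 (l = -2*3 = -6)
j(c, f) = (-6 + f)/(153 + c) (j(c, f) = (f - 6)/(c + 153) = (-6 + f)/(153 + c))
j(-77, -123) - 1*20694 = (-6 - 123)/(153 - 77) - 1*20694 = -129/76 - 20694 = -1572873/76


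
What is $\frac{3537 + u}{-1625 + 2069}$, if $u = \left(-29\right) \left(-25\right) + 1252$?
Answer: $\frac{919}{74} \approx 12.419$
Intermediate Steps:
$u = 1977$ ($u = 725 + 1252 = 1977$)
$\frac{3537 + u}{-1625 + 2069} = \frac{3537 + 1977}{-1625 + 2069} = \frac{5514}{444} = 5514 \cdot \frac{1}{444} = \frac{919}{74}$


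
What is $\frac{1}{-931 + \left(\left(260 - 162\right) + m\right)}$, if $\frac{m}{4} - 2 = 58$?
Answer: $- \frac{1}{593} \approx -0.0016863$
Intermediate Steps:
$m = 240$ ($m = 8 + 4 \cdot 58 = 8 + 232 = 240$)
$\frac{1}{-931 + \left(\left(260 - 162\right) + m\right)} = \frac{1}{-931 + \left(\left(260 - 162\right) + 240\right)} = \frac{1}{-931 + \left(98 + 240\right)} = \frac{1}{-931 + 338} = \frac{1}{-593} = - \frac{1}{593}$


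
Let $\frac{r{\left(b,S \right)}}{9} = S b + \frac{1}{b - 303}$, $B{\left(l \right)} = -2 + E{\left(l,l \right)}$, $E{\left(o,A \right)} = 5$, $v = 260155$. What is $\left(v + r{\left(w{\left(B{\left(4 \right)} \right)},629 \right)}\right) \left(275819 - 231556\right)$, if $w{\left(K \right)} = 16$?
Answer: $\frac{4455504196244}{287} \approx 1.5524 \cdot 10^{10}$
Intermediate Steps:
$B{\left(l \right)} = 3$ ($B{\left(l \right)} = -2 + 5 = 3$)
$r{\left(b,S \right)} = \frac{9}{-303 + b} + 9 S b$ ($r{\left(b,S \right)} = 9 \left(S b + \frac{1}{b - 303}\right) = 9 \left(S b + \frac{1}{-303 + b}\right) = 9 \left(\frac{1}{-303 + b} + S b\right) = \frac{9}{-303 + b} + 9 S b$)
$\left(v + r{\left(w{\left(B{\left(4 \right)} \right)},629 \right)}\right) \left(275819 - 231556\right) = \left(260155 + \frac{9 \left(1 + 629 \cdot 16^{2} - 190587 \cdot 16\right)}{-303 + 16}\right) \left(275819 - 231556\right) = \left(260155 + \frac{9 \left(1 + 629 \cdot 256 - 3049392\right)}{-287}\right) 44263 = \left(260155 + 9 \left(- \frac{1}{287}\right) \left(1 + 161024 - 3049392\right)\right) 44263 = \left(260155 + 9 \left(- \frac{1}{287}\right) \left(-2888367\right)\right) 44263 = \left(260155 + \frac{25995303}{287}\right) 44263 = \frac{100659788}{287} \cdot 44263 = \frac{4455504196244}{287}$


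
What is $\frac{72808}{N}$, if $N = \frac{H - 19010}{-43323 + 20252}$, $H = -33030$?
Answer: $\frac{209969171}{6505} \approx 32278.0$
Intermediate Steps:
$N = \frac{52040}{23071}$ ($N = \frac{-33030 - 19010}{-43323 + 20252} = - \frac{52040}{-23071} = \left(-52040\right) \left(- \frac{1}{23071}\right) = \frac{52040}{23071} \approx 2.2556$)
$\frac{72808}{N} = \frac{72808}{\frac{52040}{23071}} = 72808 \cdot \frac{23071}{52040} = \frac{209969171}{6505}$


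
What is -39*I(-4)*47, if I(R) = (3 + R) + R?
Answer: 9165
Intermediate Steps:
I(R) = 3 + 2*R
-39*I(-4)*47 = -39*(3 + 2*(-4))*47 = -39*(3 - 8)*47 = -39*(-5)*47 = 195*47 = 9165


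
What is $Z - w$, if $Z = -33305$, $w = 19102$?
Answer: $-52407$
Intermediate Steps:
$Z - w = -33305 - 19102 = -52407$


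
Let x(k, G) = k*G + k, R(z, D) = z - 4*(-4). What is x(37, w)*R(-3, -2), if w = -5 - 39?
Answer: -20683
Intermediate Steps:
w = -44
R(z, D) = 16 + z (R(z, D) = z + 16 = 16 + z)
x(k, G) = k + G*k (x(k, G) = G*k + k = k + G*k)
x(37, w)*R(-3, -2) = (37*(1 - 44))*(16 - 3) = (37*(-43))*13 = -1591*13 = -20683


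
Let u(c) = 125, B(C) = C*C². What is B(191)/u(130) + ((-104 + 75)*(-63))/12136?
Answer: 84562310831/1517000 ≈ 55743.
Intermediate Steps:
B(C) = C³
B(191)/u(130) + ((-104 + 75)*(-63))/12136 = 191³/125 + ((-104 + 75)*(-63))/12136 = 6967871*(1/125) - 29*(-63)*(1/12136) = 6967871/125 + 1827*(1/12136) = 6967871/125 + 1827/12136 = 84562310831/1517000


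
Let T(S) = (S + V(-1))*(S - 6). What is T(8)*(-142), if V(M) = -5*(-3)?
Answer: -6532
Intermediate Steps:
V(M) = 15
T(S) = (-6 + S)*(15 + S) (T(S) = (S + 15)*(S - 6) = (15 + S)*(-6 + S) = (-6 + S)*(15 + S))
T(8)*(-142) = (-90 + 8**2 + 9*8)*(-142) = (-90 + 64 + 72)*(-142) = 46*(-142) = -6532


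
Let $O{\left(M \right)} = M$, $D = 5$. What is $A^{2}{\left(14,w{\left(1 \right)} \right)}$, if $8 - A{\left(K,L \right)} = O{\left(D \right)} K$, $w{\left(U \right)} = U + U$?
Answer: $3844$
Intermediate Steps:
$w{\left(U \right)} = 2 U$
$A{\left(K,L \right)} = 8 - 5 K$
$A^{2}{\left(14,w{\left(1 \right)} \right)} = \left(8 - 70\right)^{2} = \left(-62\right)^{2} = 3844$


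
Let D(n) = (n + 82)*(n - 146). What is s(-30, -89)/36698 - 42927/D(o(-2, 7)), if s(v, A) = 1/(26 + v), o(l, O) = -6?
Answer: 787666079/211967648 ≈ 3.7160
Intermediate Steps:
D(n) = (-146 + n)*(82 + n) (D(n) = (82 + n)*(-146 + n) = (-146 + n)*(82 + n))
s(-30, -89)/36698 - 42927/D(o(-2, 7)) = 1/((26 - 30)*36698) - 42927/(-11972 + (-6)² - 64*(-6)) = (1/36698)/(-4) - 42927/(-11972 + 36 + 384) = -¼*1/36698 - 42927/(-11552) = -1/146792 - 42927*(-1/11552) = -1/146792 + 42927/11552 = 787666079/211967648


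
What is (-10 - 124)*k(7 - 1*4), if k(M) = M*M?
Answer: -1206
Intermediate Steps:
k(M) = M²
(-10 - 124)*k(7 - 1*4) = (-10 - 124)*(7 - 1*4)² = -134*(7 - 4)² = -134*3² = -134*9 = -1206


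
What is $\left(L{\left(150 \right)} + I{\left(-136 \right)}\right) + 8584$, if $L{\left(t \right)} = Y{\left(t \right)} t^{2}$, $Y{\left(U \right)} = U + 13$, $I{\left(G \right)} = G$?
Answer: $3675948$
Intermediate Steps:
$Y{\left(U \right)} = 13 + U$
$L{\left(t \right)} = t^{2} \left(13 + t\right)$ ($L{\left(t \right)} = \left(13 + t\right) t^{2} = t^{2} \left(13 + t\right)$)
$\left(L{\left(150 \right)} + I{\left(-136 \right)}\right) + 8584 = \left(150^{2} \left(13 + 150\right) - 136\right) + 8584 = \left(22500 \cdot 163 - 136\right) + 8584 = \left(3667500 - 136\right) + 8584 = 3667364 + 8584 = 3675948$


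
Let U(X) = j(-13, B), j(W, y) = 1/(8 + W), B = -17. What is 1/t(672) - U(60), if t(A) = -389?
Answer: 384/1945 ≈ 0.19743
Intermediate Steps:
U(X) = -⅕ (U(X) = 1/(8 - 13) = 1/(-5) = -⅕)
1/t(672) - U(60) = 1/(-389) - 1*(-⅕) = -1/389 + ⅕ = 384/1945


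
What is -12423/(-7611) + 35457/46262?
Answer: 281525351/117366694 ≈ 2.3987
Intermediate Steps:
-12423/(-7611) + 35457/46262 = -12423*(-1/7611) + 35457*(1/46262) = 4141/2537 + 35457/46262 = 281525351/117366694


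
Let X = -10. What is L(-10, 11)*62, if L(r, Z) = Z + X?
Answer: 62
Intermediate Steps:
L(r, Z) = -10 + Z (L(r, Z) = Z - 10 = -10 + Z)
L(-10, 11)*62 = (-10 + 11)*62 = 1*62 = 62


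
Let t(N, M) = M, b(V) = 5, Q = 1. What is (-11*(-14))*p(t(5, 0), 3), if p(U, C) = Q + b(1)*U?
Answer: 154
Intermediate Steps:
p(U, C) = 1 + 5*U
(-11*(-14))*p(t(5, 0), 3) = (-11*(-14))*(1 + 5*0) = 154*(1 + 0) = 154*1 = 154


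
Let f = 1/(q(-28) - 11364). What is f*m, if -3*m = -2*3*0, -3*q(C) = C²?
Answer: 0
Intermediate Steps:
q(C) = -C²/3
f = -3/34876 (f = 1/(-⅓*(-28)² - 11364) = 1/(-⅓*784 - 11364) = 1/(-784/3 - 11364) = 1/(-34876/3) = -3/34876 ≈ -8.6019e-5)
m = 0 (m = -(-2*3)*0/3 = -(-2)*0 = -⅓*0 = 0)
f*m = -3/34876*0 = 0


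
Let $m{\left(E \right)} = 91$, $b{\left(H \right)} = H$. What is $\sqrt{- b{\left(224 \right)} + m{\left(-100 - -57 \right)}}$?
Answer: $i \sqrt{133} \approx 11.533 i$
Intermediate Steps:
$\sqrt{- b{\left(224 \right)} + m{\left(-100 - -57 \right)}} = \sqrt{\left(-1\right) 224 + 91} = \sqrt{-224 + 91} = \sqrt{-133} = i \sqrt{133}$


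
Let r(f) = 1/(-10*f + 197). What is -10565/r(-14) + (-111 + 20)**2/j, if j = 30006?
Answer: -106833504149/30006 ≈ -3.5604e+6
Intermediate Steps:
r(f) = 1/(197 - 10*f)
-10565/r(-14) + (-111 + 20)**2/j = -10565/((-1/(-197 + 10*(-14)))) + (-111 + 20)**2/30006 = -10565/((-1/(-197 - 140))) + (-91)**2*(1/30006) = -10565/((-1/(-337))) + 8281*(1/30006) = -10565/((-1*(-1/337))) + 8281/30006 = -10565/1/337 + 8281/30006 = -10565*337 + 8281/30006 = -3560405 + 8281/30006 = -106833504149/30006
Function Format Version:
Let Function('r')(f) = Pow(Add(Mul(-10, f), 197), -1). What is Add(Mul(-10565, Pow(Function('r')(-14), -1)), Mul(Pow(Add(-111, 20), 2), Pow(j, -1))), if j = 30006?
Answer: Rational(-106833504149, 30006) ≈ -3.5604e+6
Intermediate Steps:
Function('r')(f) = Pow(Add(197, Mul(-10, f)), -1)
Add(Mul(-10565, Pow(Function('r')(-14), -1)), Mul(Pow(Add(-111, 20), 2), Pow(j, -1))) = Add(Mul(-10565, Pow(Mul(-1, Pow(Add(-197, Mul(10, -14)), -1)), -1)), Mul(Pow(Add(-111, 20), 2), Pow(30006, -1))) = Add(Mul(-10565, Pow(Mul(-1, Pow(Add(-197, -140), -1)), -1)), Mul(Pow(-91, 2), Rational(1, 30006))) = Add(Mul(-10565, Pow(Mul(-1, Pow(-337, -1)), -1)), Mul(8281, Rational(1, 30006))) = Add(Mul(-10565, Pow(Mul(-1, Rational(-1, 337)), -1)), Rational(8281, 30006)) = Add(Mul(-10565, Pow(Rational(1, 337), -1)), Rational(8281, 30006)) = Add(Mul(-10565, 337), Rational(8281, 30006)) = Add(-3560405, Rational(8281, 30006)) = Rational(-106833504149, 30006)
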